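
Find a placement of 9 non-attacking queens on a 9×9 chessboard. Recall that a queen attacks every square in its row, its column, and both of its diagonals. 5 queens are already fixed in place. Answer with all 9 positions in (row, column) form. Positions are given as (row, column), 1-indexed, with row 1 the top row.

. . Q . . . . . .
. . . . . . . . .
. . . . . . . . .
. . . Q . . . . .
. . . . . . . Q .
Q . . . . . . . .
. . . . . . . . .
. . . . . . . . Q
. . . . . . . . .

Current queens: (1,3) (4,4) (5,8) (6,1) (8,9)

Row 2: attacked by (1,3)→{2,3,4}; (4,4)→{2,4,6}; (5,8)→{5,8}; (6,1)→{1,5}; (8,9)→{3,9}. Safe: 7. Place at column 7.
Row 3: attacked by (1,3)→{1,3,5}; (2,7)→{6,7,8}; (4,4)→{3,4,5}; (5,8)→{6,8}; (6,1)→{1,4}; (8,9)→{4,9}. Safe: 2. Place at column 2.
Row 7: attacked by (1,3)→{3,9}; (2,7)→{2,7}; (3,2)→{2,6}; (4,4)→{1,4,7}; (5,8)→{6,8}; (6,1)→{1,2}; (8,9)→{8,9}. Safe: 5. Place at column 5.
Row 9: attacked by (1,3)→{3}; (2,7)→{7}; (3,2)→{2,8}; (4,4)→{4,9}; (5,8)→{4,8}; (6,1)→{1,4}; (7,5)→{3,5,7}; (8,9)→{8,9}. Safe: 6. Place at column 6.
Columns [3, 7, 2, 4, 8, 1, 5, 9, 6], r−c [-2, -5, 1, 0, -3, 5, 2, -1, 3], r+c [4, 9, 5, 8, 13, 7, 12, 17, 15] are all distinct, so no two queens attack.

(1,3) (2,7) (3,2) (4,4) (5,8) (6,1) (7,5) (8,9) (9,6)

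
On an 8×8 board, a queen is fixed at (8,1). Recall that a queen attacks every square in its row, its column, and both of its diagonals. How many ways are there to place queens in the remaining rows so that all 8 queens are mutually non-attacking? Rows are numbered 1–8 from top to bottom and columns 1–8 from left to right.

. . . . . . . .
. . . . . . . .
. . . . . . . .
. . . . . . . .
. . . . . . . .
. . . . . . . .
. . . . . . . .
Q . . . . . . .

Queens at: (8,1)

Branch on row 1: col 2 → 0; col 3 → 2; col 4 → 1; col 5 → 1; col 6 → 0; col 7 → 0.
Sum: 0 + 2 + 1 + 1 + 0 + 0 = 4.

4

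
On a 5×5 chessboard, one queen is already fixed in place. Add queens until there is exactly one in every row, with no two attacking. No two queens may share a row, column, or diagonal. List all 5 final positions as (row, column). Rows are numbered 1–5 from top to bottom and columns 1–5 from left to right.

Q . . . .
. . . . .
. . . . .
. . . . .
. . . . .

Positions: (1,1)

Row 2: attacked by (1,1)→{1,2}. Safe: 3, 4, 5. Place at column 4.
Row 3: attacked by (1,1)→{1,3}; (2,4)→{3,4,5}. Safe: 2. Place at column 2.
Row 4: attacked by (1,1)→{1,4}; (2,4)→{2,4}; (3,2)→{1,2,3}. Safe: 5. Place at column 5.
Row 5: attacked by (1,1)→{1,5}; (2,4)→{1,4}; (3,2)→{2,4}; (4,5)→{4,5}. Safe: 3. Place at column 3.
Columns [1, 4, 2, 5, 3], r−c [0, -2, 1, -1, 2], r+c [2, 6, 5, 9, 8] are all distinct, so no two queens attack.

(1,1) (2,4) (3,2) (4,5) (5,3)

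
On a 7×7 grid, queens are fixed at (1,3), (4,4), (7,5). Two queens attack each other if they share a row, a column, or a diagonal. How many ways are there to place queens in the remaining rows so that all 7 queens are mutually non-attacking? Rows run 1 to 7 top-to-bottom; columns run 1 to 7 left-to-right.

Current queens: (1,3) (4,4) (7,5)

2

Branch on row 2: col 1 → 1; col 7 → 1.
Sum: 1 + 1 = 2.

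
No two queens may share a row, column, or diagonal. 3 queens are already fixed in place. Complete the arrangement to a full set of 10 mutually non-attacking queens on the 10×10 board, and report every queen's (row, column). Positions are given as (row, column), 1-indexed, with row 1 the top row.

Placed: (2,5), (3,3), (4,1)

Row 1: attacked by (2,5)→{4,5,6}; (3,3)→{1,3,5}; (4,1)→{1,4}. Safe: 2, 7, 8, 9, 10. Place at column 8.
Row 5: attacked by (1,8)→{4,8}; (2,5)→{2,5,8}; (3,3)→{1,3,5}; (4,1)→{1,2}. Safe: 6, 7, 9, 10. Place at column 10.
Row 6: attacked by (1,8)→{3,8}; (2,5)→{1,5,9}; (3,3)→{3,6}; (4,1)→{1,3}; (5,10)→{9,10}. Safe: 2, 4, 7. Place at column 2.
Row 7: attacked by (1,8)→{2,8}; (2,5)→{5,10}; (3,3)→{3,7}; (4,1)→{1,4}; (5,10)→{8,10}; (6,2)→{1,2,3}. Safe: 6, 9. Place at column 6.
Row 8: attacked by (1,8)→{1,8}; (2,5)→{5}; (3,3)→{3,8}; (4,1)→{1,5}; (5,10)→{7,10}; (6,2)→{2,4}; (7,6)→{5,6,7}. Safe: 9. Place at column 9.
Row 9: attacked by (1,8)→{8}; (2,5)→{5}; (3,3)→{3,9}; (4,1)→{1,6}; (5,10)→{6,10}; (6,2)→{2,5}; (7,6)→{4,6,8}; (8,9)→{8,9,10}. Safe: 7. Place at column 7.
Row 10: attacked by (1,8)→{8}; (2,5)→{5}; (3,3)→{3,10}; (4,1)→{1,7}; (5,10)→{5,10}; (6,2)→{2,6}; (7,6)→{3,6,9}; (8,9)→{7,9}; (9,7)→{6,7,8}. Safe: 4. Place at column 4.
Columns [8, 5, 3, 1, 10, 2, 6, 9, 7, 4], r−c [-7, -3, 0, 3, -5, 4, 1, -1, 2, 6], r+c [9, 7, 6, 5, 15, 8, 13, 17, 16, 14] are all distinct, so no two queens attack.

(1,8) (2,5) (3,3) (4,1) (5,10) (6,2) (7,6) (8,9) (9,7) (10,4)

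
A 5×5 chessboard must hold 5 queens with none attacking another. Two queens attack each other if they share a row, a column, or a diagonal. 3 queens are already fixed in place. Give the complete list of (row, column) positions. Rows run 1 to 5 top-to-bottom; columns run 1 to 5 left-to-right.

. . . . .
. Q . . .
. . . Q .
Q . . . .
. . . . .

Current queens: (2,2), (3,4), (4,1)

(1,5) (2,2) (3,4) (4,1) (5,3)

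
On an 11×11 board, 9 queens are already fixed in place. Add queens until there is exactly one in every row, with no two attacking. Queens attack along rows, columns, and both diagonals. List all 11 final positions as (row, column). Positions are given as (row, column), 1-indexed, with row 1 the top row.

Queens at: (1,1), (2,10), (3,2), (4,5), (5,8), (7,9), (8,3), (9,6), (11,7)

Row 6: attacked by (1,1)→{1,6}; (2,10)→{6,10}; (3,2)→{2,5}; (4,5)→{3,5,7}; (5,8)→{7,8,9}; (7,9)→{8,9,10}; (8,3)→{1,3,5}; (9,6)→{3,6,9}; (11,7)→{2,7}. Safe: 4, 11. Place at column 11.
Row 10: attacked by (1,1)→{1,10}; (2,10)→{2,10}; (3,2)→{2,9}; (4,5)→{5,11}; (5,8)→{3,8}; (6,11)→{7,11}; (7,9)→{6,9}; (8,3)→{1,3,5}; (9,6)→{5,6,7}; (11,7)→{6,7,8}. Safe: 4. Place at column 4.
Columns [1, 10, 2, 5, 8, 11, 9, 3, 6, 4, 7], r−c [0, -8, 1, -1, -3, -5, -2, 5, 3, 6, 4], r+c [2, 12, 5, 9, 13, 17, 16, 11, 15, 14, 18] are all distinct, so no two queens attack.

(1,1) (2,10) (3,2) (4,5) (5,8) (6,11) (7,9) (8,3) (9,6) (10,4) (11,7)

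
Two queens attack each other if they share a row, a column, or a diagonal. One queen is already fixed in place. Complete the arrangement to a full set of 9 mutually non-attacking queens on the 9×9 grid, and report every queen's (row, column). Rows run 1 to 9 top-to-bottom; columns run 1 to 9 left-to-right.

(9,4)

(1,7) (2,2) (3,6) (4,3) (5,1) (6,8) (7,5) (8,9) (9,4)

Row 1: attacked by (9,4)→{4}. Safe: 1, 2, 3, 5, 6, 7, 8, 9. Place at column 7.
Row 2: attacked by (1,7)→{6,7,8}; (9,4)→{4}. Safe: 1, 2, 3, 5, 9. Place at column 2.
Row 3: attacked by (1,7)→{5,7,9}; (2,2)→{1,2,3}; (9,4)→{4}. Safe: 6, 8. Place at column 6.
Row 4: attacked by (1,7)→{4,7}; (2,2)→{2,4}; (3,6)→{5,6,7}; (9,4)→{4,9}. Safe: 1, 3, 8. Place at column 3.
Row 5: attacked by (1,7)→{3,7}; (2,2)→{2,5}; (3,6)→{4,6,8}; (4,3)→{2,3,4}; (9,4)→{4,8}. Safe: 1, 9. Place at column 1.
Row 6: attacked by (1,7)→{2,7}; (2,2)→{2,6}; (3,6)→{3,6,9}; (4,3)→{1,3,5}; (5,1)→{1,2}; (9,4)→{1,4,7}. Safe: 8. Place at column 8.
Row 7: attacked by (1,7)→{1,7}; (2,2)→{2,7}; (3,6)→{2,6}; (4,3)→{3,6}; (5,1)→{1,3}; (6,8)→{7,8,9}; (9,4)→{2,4,6}. Safe: 5. Place at column 5.
Row 8: attacked by (1,7)→{7}; (2,2)→{2,8}; (3,6)→{1,6}; (4,3)→{3,7}; (5,1)→{1,4}; (6,8)→{6,8}; (7,5)→{4,5,6}; (9,4)→{3,4,5}. Safe: 9. Place at column 9.
Columns [7, 2, 6, 3, 1, 8, 5, 9, 4], r−c [-6, 0, -3, 1, 4, -2, 2, -1, 5], r+c [8, 4, 9, 7, 6, 14, 12, 17, 13] are all distinct, so no two queens attack.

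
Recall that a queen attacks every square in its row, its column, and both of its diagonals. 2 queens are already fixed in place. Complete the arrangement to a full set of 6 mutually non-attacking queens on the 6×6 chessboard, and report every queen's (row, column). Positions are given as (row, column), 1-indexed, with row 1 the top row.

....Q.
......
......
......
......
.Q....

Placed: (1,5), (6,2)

(1,5) (2,3) (3,1) (4,6) (5,4) (6,2)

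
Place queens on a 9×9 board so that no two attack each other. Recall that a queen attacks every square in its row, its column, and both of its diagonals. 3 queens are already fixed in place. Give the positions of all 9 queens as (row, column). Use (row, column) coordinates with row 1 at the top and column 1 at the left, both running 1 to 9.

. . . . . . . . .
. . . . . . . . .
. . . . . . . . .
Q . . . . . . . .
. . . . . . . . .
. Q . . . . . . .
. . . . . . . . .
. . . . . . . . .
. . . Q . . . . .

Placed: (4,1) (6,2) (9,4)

(1,8) (2,5) (3,3) (4,1) (5,6) (6,2) (7,9) (8,7) (9,4)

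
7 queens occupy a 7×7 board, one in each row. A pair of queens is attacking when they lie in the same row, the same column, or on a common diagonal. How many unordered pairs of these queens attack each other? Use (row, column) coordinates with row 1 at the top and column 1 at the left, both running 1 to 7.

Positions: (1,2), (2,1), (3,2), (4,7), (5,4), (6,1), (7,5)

Same column: (1,2)–(3,2) (column 2); (2,1)–(6,1) (column 1).
Same diagonal: (1,2)–(2,1) (|1−2| = |2−1| = 1); (2,1)–(3,2) (|2−3| = |1−2| = 1); (2,1)–(5,4) (|2−5| = |1−4| = 3); (3,2)–(5,4) (|3−5| = |2−4| = 2).
Total attacking pairs: 6.

6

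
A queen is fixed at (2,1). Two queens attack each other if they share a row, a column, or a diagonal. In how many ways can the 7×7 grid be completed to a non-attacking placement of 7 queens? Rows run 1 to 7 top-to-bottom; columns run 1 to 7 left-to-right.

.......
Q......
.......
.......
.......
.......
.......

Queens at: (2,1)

Branch on row 1: col 3 → 2; col 4 → 2; col 5 → 2; col 6 → 1; col 7 → 0.
Sum: 2 + 2 + 2 + 1 + 0 = 7.

7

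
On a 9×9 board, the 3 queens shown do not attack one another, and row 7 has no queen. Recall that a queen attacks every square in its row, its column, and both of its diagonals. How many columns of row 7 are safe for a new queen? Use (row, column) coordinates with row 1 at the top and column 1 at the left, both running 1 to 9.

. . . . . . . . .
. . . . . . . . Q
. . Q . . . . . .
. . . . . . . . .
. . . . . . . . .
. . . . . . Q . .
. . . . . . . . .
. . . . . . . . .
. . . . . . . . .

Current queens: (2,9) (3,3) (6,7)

(2,9) attacks row 7 at column 9 and diagonals 4.
(3,3) attacks row 7 at column 3 and diagonals 7.
(6,7) attacks row 7 at column 7 and diagonals 6, 8.
Attacked columns: {3, 4, 6, 7, 8, 9}. Safe: {1, 2, 5}.

3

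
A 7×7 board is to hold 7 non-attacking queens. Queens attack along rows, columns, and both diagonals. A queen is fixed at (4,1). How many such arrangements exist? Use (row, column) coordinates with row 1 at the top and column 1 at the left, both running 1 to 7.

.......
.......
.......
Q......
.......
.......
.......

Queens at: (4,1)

6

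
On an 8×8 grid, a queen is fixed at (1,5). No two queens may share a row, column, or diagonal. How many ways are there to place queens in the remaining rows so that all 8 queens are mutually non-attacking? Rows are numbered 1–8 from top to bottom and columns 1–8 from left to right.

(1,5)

Branch on row 2: col 1 → 3; col 2 → 4; col 3 → 3; col 7 → 6; col 8 → 2.
Sum: 3 + 4 + 3 + 6 + 2 = 18.

18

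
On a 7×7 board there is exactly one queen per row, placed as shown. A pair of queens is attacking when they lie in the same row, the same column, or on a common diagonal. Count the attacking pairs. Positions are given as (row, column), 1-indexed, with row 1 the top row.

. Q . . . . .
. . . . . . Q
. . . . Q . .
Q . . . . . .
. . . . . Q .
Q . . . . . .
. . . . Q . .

3

Same column: (3,5)–(7,5) (column 5); (4,1)–(6,1) (column 1).
Same diagonal: (1,2)–(5,6) (|1−5| = |2−6| = 4).
Total attacking pairs: 3.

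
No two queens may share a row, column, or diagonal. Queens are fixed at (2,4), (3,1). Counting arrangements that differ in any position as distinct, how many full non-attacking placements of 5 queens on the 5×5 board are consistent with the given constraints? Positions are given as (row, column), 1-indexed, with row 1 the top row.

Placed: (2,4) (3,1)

Branch on row 1: col 2 → 1.
Sum: 1 = 1.

1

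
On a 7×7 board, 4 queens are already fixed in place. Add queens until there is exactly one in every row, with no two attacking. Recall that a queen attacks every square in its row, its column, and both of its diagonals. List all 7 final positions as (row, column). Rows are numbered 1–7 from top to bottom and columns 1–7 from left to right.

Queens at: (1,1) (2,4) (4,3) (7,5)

Row 3: attacked by (1,1)→{1,3}; (2,4)→{3,4,5}; (4,3)→{2,3,4}; (7,5)→{1,5}. Safe: 6, 7. Place at column 7.
Row 5: attacked by (1,1)→{1,5}; (2,4)→{1,4,7}; (3,7)→{5,7}; (4,3)→{2,3,4}; (7,5)→{3,5,7}. Safe: 6. Place at column 6.
Row 6: attacked by (1,1)→{1,6}; (2,4)→{4}; (3,7)→{4,7}; (4,3)→{1,3,5}; (5,6)→{5,6,7}; (7,5)→{4,5,6}. Safe: 2. Place at column 2.
Columns [1, 4, 7, 3, 6, 2, 5], r−c [0, -2, -4, 1, -1, 4, 2], r+c [2, 6, 10, 7, 11, 8, 12] are all distinct, so no two queens attack.

(1,1) (2,4) (3,7) (4,3) (5,6) (6,2) (7,5)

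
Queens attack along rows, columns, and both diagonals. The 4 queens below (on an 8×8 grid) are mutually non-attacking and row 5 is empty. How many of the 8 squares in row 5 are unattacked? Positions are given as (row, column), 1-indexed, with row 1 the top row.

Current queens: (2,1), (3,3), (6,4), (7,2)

(2,1) attacks row 5 at column 1 and diagonals 4.
(3,3) attacks row 5 at column 3 and diagonals 1, 5.
(6,4) attacks row 5 at column 4 and diagonals 3, 5.
(7,2) attacks row 5 at column 2 and diagonals 4.
Attacked columns: {1, 2, 3, 4, 5}. Safe: {6, 7, 8}.

3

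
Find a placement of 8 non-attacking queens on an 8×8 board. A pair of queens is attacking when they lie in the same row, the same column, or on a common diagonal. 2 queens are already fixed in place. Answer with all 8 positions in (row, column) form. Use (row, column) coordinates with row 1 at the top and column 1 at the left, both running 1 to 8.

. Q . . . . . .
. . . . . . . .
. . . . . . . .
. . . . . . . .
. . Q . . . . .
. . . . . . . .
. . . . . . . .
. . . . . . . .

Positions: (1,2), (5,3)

(1,2) (2,8) (3,6) (4,1) (5,3) (6,5) (7,7) (8,4)

Row 2: attacked by (1,2)→{1,2,3}; (5,3)→{3,6}. Safe: 4, 5, 7, 8. Place at column 8.
Row 3: attacked by (1,2)→{2,4}; (2,8)→{7,8}; (5,3)→{1,3,5}. Safe: 6. Place at column 6.
Row 4: attacked by (1,2)→{2,5}; (2,8)→{6,8}; (3,6)→{5,6,7}; (5,3)→{2,3,4}. Safe: 1. Place at column 1.
Row 6: attacked by (1,2)→{2,7}; (2,8)→{4,8}; (3,6)→{3,6}; (4,1)→{1,3}; (5,3)→{2,3,4}. Safe: 5. Place at column 5.
Row 7: attacked by (1,2)→{2,8}; (2,8)→{3,8}; (3,6)→{2,6}; (4,1)→{1,4}; (5,3)→{1,3,5}; (6,5)→{4,5,6}. Safe: 7. Place at column 7.
Row 8: attacked by (1,2)→{2}; (2,8)→{2,8}; (3,6)→{1,6}; (4,1)→{1,5}; (5,3)→{3,6}; (6,5)→{3,5,7}; (7,7)→{6,7,8}. Safe: 4. Place at column 4.
Columns [2, 8, 6, 1, 3, 5, 7, 4], r−c [-1, -6, -3, 3, 2, 1, 0, 4], r+c [3, 10, 9, 5, 8, 11, 14, 12] are all distinct, so no two queens attack.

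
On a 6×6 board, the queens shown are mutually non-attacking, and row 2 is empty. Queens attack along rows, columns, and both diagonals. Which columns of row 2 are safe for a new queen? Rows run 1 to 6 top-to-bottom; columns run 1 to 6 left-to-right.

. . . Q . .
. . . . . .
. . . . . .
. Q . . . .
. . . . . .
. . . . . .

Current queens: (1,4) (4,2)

(1,4) attacks row 2 at column 4 and diagonals 3, 5.
(4,2) attacks row 2 at column 2 and diagonals 4.
Attacked columns: {2, 3, 4, 5}. Safe: {1, 6}.

columns 1, 6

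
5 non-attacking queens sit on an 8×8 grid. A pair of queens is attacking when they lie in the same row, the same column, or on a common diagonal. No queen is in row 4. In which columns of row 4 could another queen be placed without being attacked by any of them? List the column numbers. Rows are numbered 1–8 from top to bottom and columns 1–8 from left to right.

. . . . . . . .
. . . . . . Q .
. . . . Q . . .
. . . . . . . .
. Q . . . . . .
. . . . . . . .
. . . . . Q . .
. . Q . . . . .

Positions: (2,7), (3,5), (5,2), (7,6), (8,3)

columns 8

(2,7) attacks row 4 at column 7 and diagonals 5.
(3,5) attacks row 4 at column 5 and diagonals 4, 6.
(5,2) attacks row 4 at column 2 and diagonals 1, 3.
(7,6) attacks row 4 at column 6 and diagonals 3.
(8,3) attacks row 4 at column 3 and diagonals 7.
Attacked columns: {1, 2, 3, 4, 5, 6, 7}. Safe: {8}.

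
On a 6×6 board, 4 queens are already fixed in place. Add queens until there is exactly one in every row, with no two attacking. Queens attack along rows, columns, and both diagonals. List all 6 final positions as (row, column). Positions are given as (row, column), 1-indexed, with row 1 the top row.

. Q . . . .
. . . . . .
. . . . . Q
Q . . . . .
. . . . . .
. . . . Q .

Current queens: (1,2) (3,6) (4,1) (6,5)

Row 2: attacked by (1,2)→{1,2,3}; (3,6)→{5,6}; (4,1)→{1,3}; (6,5)→{1,5}. Safe: 4. Place at column 4.
Row 5: attacked by (1,2)→{2,6}; (2,4)→{1,4}; (3,6)→{4,6}; (4,1)→{1,2}; (6,5)→{4,5,6}. Safe: 3. Place at column 3.
Columns [2, 4, 6, 1, 3, 5], r−c [-1, -2, -3, 3, 2, 1], r+c [3, 6, 9, 5, 8, 11] are all distinct, so no two queens attack.

(1,2) (2,4) (3,6) (4,1) (5,3) (6,5)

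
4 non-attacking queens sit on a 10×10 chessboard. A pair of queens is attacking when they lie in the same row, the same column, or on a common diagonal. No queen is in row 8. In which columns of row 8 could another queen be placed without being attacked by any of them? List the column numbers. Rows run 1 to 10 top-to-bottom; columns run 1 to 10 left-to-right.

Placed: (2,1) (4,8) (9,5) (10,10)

columns 2, 3, 9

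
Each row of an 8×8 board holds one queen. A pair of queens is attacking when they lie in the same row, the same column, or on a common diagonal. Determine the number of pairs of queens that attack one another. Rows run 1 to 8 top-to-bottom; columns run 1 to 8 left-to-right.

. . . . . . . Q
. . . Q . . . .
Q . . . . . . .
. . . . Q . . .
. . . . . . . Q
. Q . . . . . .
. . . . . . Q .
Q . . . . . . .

Same column: (1,8)–(5,8) (column 8); (3,1)–(8,1) (column 1).
Same diagonal: (1,8)–(4,5) (|1−4| = |8−5| = 3); (1,8)–(8,1) (|1−8| = |8−1| = 7); (4,5)–(8,1) (|4−8| = |5−1| = 4).
Total attacking pairs: 5.

5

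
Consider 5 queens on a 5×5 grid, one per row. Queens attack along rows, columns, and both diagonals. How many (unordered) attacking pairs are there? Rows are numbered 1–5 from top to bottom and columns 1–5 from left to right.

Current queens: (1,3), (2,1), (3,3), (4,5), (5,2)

1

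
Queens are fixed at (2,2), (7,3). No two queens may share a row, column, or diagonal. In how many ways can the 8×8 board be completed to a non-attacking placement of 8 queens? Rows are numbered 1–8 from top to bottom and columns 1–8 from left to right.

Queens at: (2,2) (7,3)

5

Branch on row 1: col 4 → 2; col 5 → 1; col 6 → 0; col 7 → 1; col 8 → 1.
Sum: 2 + 1 + 0 + 1 + 1 = 5.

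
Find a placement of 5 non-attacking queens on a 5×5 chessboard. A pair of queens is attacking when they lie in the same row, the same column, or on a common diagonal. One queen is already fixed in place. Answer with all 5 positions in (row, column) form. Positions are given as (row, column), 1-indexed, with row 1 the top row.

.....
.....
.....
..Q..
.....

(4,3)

(1,4) (2,2) (3,5) (4,3) (5,1)

Row 1: attacked by (4,3)→{3}. Safe: 1, 2, 4, 5. Place at column 4.
Row 2: attacked by (1,4)→{3,4,5}; (4,3)→{1,3,5}. Safe: 2. Place at column 2.
Row 3: attacked by (1,4)→{2,4}; (2,2)→{1,2,3}; (4,3)→{2,3,4}. Safe: 5. Place at column 5.
Row 5: attacked by (1,4)→{4}; (2,2)→{2,5}; (3,5)→{3,5}; (4,3)→{2,3,4}. Safe: 1. Place at column 1.
Columns [4, 2, 5, 3, 1], r−c [-3, 0, -2, 1, 4], r+c [5, 4, 8, 7, 6] are all distinct, so no two queens attack.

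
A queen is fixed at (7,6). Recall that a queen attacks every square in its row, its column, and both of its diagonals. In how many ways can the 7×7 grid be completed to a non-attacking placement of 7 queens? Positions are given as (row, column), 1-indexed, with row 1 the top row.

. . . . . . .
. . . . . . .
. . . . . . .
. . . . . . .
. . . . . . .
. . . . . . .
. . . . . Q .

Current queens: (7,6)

7

Branch on row 1: col 1 → 1; col 2 → 4; col 3 → 1; col 4 → 1; col 5 → 0; col 7 → 0.
Sum: 1 + 4 + 1 + 1 + 0 + 0 = 7.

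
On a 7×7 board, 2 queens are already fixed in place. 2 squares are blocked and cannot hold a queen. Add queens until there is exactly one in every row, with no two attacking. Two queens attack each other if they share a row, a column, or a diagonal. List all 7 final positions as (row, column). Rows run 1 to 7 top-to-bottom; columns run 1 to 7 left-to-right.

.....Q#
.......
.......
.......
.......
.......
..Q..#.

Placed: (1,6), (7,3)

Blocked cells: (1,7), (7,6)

(1,6) (2,2) (3,5) (4,1) (5,4) (6,7) (7,3)

Row 2: attacked by (1,6)→{5,6,7}; (7,3)→{3}. Safe: 1, 2, 4. Place at column 2.
Row 3: attacked by (1,6)→{4,6}; (2,2)→{1,2,3}; (7,3)→{3,7}. Safe: 5. Place at column 5.
Row 4: attacked by (1,6)→{3,6}; (2,2)→{2,4}; (3,5)→{4,5,6}; (7,3)→{3,6}. Safe: 1, 7. Place at column 1.
Row 5: attacked by (1,6)→{2,6}; (2,2)→{2,5}; (3,5)→{3,5,7}; (4,1)→{1,2}; (7,3)→{1,3,5}. Safe: 4. Place at column 4.
Row 6: attacked by (1,6)→{1,6}; (2,2)→{2,6}; (3,5)→{2,5}; (4,1)→{1,3}; (5,4)→{3,4,5}; (7,3)→{2,3,4}. Safe: 7. Place at column 7.
Columns [6, 2, 5, 1, 4, 7, 3], r−c [-5, 0, -2, 3, 1, -1, 4], r+c [7, 4, 8, 5, 9, 13, 10] are all distinct, so no two queens attack.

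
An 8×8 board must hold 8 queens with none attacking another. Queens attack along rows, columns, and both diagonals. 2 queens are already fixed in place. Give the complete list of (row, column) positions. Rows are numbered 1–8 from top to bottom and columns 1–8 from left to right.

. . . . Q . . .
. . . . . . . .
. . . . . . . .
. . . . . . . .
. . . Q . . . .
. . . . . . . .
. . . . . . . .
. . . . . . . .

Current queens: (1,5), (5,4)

Row 2: attacked by (1,5)→{4,5,6}; (5,4)→{1,4,7}. Safe: 2, 3, 8. Place at column 2.
Row 3: attacked by (1,5)→{3,5,7}; (2,2)→{1,2,3}; (5,4)→{2,4,6}. Safe: 8. Place at column 8.
Row 4: attacked by (1,5)→{2,5,8}; (2,2)→{2,4}; (3,8)→{7,8}; (5,4)→{3,4,5}. Safe: 1, 6. Place at column 1.
Row 6: attacked by (1,5)→{5}; (2,2)→{2,6}; (3,8)→{5,8}; (4,1)→{1,3}; (5,4)→{3,4,5}. Safe: 7. Place at column 7.
Row 7: attacked by (1,5)→{5}; (2,2)→{2,7}; (3,8)→{4,8}; (4,1)→{1,4}; (5,4)→{2,4,6}; (6,7)→{6,7,8}. Safe: 3. Place at column 3.
Row 8: attacked by (1,5)→{5}; (2,2)→{2,8}; (3,8)→{3,8}; (4,1)→{1,5}; (5,4)→{1,4,7}; (6,7)→{5,7}; (7,3)→{2,3,4}. Safe: 6. Place at column 6.
Columns [5, 2, 8, 1, 4, 7, 3, 6], r−c [-4, 0, -5, 3, 1, -1, 4, 2], r+c [6, 4, 11, 5, 9, 13, 10, 14] are all distinct, so no two queens attack.

(1,5) (2,2) (3,8) (4,1) (5,4) (6,7) (7,3) (8,6)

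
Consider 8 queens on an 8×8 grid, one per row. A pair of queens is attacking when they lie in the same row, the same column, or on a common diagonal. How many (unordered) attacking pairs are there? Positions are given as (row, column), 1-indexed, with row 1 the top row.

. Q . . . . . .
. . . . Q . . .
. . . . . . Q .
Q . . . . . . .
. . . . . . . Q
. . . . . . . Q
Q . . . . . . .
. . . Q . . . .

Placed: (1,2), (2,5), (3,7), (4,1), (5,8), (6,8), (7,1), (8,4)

3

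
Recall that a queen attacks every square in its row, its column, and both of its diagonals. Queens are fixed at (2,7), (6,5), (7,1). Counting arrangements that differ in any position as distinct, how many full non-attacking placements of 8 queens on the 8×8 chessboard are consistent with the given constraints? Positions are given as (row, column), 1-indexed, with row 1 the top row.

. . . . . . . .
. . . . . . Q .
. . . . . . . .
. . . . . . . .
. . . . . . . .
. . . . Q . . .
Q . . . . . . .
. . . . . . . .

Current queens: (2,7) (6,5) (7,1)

2

Branch on row 1: col 2 → 1; col 3 → 0; col 4 → 1.
Sum: 1 + 0 + 1 = 2.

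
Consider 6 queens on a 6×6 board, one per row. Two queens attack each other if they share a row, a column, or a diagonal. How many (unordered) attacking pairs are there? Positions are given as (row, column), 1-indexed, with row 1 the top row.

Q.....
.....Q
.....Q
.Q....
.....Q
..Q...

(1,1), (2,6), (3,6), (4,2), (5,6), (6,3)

4

Same column: (2,6)–(3,6) (column 6); (2,6)–(5,6) (column 6); (3,6)–(5,6) (column 6).
Same diagonal: (3,6)–(6,3) (|3−6| = |6−3| = 3).
Total attacking pairs: 4.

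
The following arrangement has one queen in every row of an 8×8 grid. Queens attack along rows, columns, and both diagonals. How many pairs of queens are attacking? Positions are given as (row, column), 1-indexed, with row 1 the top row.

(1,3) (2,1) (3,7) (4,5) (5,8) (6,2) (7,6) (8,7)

Same column: (3,7)–(8,7) (column 7).
Same diagonal: (2,1)–(7,6) (|2−7| = |1−6| = 5); (2,1)–(8,7) (|2−8| = |1−7| = 6); (5,8)–(7,6) (|5−7| = |8−6| = 2); (7,6)–(8,7) (|7−8| = |6−7| = 1).
Total attacking pairs: 5.

5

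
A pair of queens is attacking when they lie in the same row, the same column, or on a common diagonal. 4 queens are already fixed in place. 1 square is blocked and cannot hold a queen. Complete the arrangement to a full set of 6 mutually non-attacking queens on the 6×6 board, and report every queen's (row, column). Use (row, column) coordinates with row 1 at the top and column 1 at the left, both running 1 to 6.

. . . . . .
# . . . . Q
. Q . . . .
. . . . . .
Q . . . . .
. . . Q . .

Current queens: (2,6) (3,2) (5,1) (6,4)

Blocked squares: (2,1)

Row 1: attacked by (2,6)→{5,6}; (3,2)→{2,4}; (5,1)→{1,5}; (6,4)→{4}. Safe: 3. Place at column 3.
Row 4: attacked by (1,3)→{3,6}; (2,6)→{4,6}; (3,2)→{1,2,3}; (5,1)→{1,2}; (6,4)→{2,4,6}. Safe: 5. Place at column 5.
Columns [3, 6, 2, 5, 1, 4], r−c [-2, -4, 1, -1, 4, 2], r+c [4, 8, 5, 9, 6, 10] are all distinct, so no two queens attack.

(1,3) (2,6) (3,2) (4,5) (5,1) (6,4)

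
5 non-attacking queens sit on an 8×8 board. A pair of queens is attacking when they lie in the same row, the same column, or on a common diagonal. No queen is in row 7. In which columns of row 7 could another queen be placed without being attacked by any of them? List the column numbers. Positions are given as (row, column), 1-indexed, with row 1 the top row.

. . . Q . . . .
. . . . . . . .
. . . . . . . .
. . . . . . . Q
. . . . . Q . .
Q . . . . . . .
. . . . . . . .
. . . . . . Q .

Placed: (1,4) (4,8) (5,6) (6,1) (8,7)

(1,4) attacks row 7 at column 4.
(4,8) attacks row 7 at column 8 and diagonals 5.
(5,6) attacks row 7 at column 6 and diagonals 4, 8.
(6,1) attacks row 7 at column 1 and diagonals 2.
(8,7) attacks row 7 at column 7 and diagonals 6, 8.
Attacked columns: {1, 2, 4, 5, 6, 7, 8}. Safe: {3}.

columns 3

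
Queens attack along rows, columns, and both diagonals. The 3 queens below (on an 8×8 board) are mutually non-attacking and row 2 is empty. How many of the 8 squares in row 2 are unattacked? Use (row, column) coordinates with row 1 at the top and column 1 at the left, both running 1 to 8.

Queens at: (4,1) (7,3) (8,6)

(4,1) attacks row 2 at column 1 and diagonals 3.
(7,3) attacks row 2 at column 3 and diagonals 8.
(8,6) attacks row 2 at column 6.
Attacked columns: {1, 3, 6, 8}. Safe: {2, 4, 5, 7}.

4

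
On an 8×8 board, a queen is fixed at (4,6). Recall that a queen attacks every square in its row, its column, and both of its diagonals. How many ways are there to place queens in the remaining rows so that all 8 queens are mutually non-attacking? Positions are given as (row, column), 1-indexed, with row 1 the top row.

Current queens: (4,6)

12

Branch on row 1: col 1 → 2; col 2 → 1; col 4 → 1; col 5 → 6; col 7 → 1; col 8 → 1.
Sum: 2 + 1 + 1 + 6 + 1 + 1 = 12.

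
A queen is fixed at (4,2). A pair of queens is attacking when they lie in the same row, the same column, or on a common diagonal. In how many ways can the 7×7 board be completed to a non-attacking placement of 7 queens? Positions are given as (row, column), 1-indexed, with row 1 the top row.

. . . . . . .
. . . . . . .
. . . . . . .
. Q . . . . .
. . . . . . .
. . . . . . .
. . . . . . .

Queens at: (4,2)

6

Branch on row 1: col 1 → 1; col 3 → 2; col 4 → 2; col 6 → 0; col 7 → 1.
Sum: 1 + 2 + 2 + 0 + 1 = 6.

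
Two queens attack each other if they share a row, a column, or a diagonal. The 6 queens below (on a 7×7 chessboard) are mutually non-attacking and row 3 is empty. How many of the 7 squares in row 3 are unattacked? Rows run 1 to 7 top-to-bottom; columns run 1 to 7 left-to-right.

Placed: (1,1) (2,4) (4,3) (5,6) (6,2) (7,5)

1

(1,1) attacks row 3 at column 1 and diagonals 3.
(2,4) attacks row 3 at column 4 and diagonals 3, 5.
(4,3) attacks row 3 at column 3 and diagonals 2, 4.
(5,6) attacks row 3 at column 6 and diagonals 4.
(6,2) attacks row 3 at column 2 and diagonals 5.
(7,5) attacks row 3 at column 5 and diagonals 1.
Attacked columns: {1, 2, 3, 4, 5, 6}. Safe: {7}.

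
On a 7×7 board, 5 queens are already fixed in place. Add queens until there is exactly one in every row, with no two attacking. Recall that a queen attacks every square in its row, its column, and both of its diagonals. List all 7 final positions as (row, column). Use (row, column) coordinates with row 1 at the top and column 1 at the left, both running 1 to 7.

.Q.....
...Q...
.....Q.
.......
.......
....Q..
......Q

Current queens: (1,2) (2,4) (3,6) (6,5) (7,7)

Row 4: attacked by (1,2)→{2,5}; (2,4)→{2,4,6}; (3,6)→{5,6,7}; (6,5)→{3,5,7}; (7,7)→{4,7}. Safe: 1. Place at column 1.
Row 5: attacked by (1,2)→{2,6}; (2,4)→{1,4,7}; (3,6)→{4,6}; (4,1)→{1,2}; (6,5)→{4,5,6}; (7,7)→{5,7}. Safe: 3. Place at column 3.
Columns [2, 4, 6, 1, 3, 5, 7], r−c [-1, -2, -3, 3, 2, 1, 0], r+c [3, 6, 9, 5, 8, 11, 14] are all distinct, so no two queens attack.

(1,2) (2,4) (3,6) (4,1) (5,3) (6,5) (7,7)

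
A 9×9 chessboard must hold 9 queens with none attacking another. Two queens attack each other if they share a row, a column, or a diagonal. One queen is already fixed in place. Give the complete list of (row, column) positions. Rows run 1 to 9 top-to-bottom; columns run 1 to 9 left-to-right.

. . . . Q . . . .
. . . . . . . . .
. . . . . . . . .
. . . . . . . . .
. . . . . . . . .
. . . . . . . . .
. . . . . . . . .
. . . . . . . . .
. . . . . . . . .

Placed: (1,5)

(1,5) (2,2) (3,4) (4,9) (5,7) (6,3) (7,1) (8,6) (9,8)

Row 2: attacked by (1,5)→{4,5,6}. Safe: 1, 2, 3, 7, 8, 9. Place at column 2.
Row 3: attacked by (1,5)→{3,5,7}; (2,2)→{1,2,3}. Safe: 4, 6, 8, 9. Place at column 4.
Row 4: attacked by (1,5)→{2,5,8}; (2,2)→{2,4}; (3,4)→{3,4,5}. Safe: 1, 6, 7, 9. Place at column 9.
Row 5: attacked by (1,5)→{1,5,9}; (2,2)→{2,5}; (3,4)→{2,4,6}; (4,9)→{8,9}. Safe: 3, 7. Place at column 7.
Row 6: attacked by (1,5)→{5}; (2,2)→{2,6}; (3,4)→{1,4,7}; (4,9)→{7,9}; (5,7)→{6,7,8}. Safe: 3. Place at column 3.
Row 7: attacked by (1,5)→{5}; (2,2)→{2,7}; (3,4)→{4,8}; (4,9)→{6,9}; (5,7)→{5,7,9}; (6,3)→{2,3,4}. Safe: 1. Place at column 1.
Row 8: attacked by (1,5)→{5}; (2,2)→{2,8}; (3,4)→{4,9}; (4,9)→{5,9}; (5,7)→{4,7}; (6,3)→{1,3,5}; (7,1)→{1,2}. Safe: 6. Place at column 6.
Row 9: attacked by (1,5)→{5}; (2,2)→{2,9}; (3,4)→{4}; (4,9)→{4,9}; (5,7)→{3,7}; (6,3)→{3,6}; (7,1)→{1,3}; (8,6)→{5,6,7}. Safe: 8. Place at column 8.
Columns [5, 2, 4, 9, 7, 3, 1, 6, 8], r−c [-4, 0, -1, -5, -2, 3, 6, 2, 1], r+c [6, 4, 7, 13, 12, 9, 8, 14, 17] are all distinct, so no two queens attack.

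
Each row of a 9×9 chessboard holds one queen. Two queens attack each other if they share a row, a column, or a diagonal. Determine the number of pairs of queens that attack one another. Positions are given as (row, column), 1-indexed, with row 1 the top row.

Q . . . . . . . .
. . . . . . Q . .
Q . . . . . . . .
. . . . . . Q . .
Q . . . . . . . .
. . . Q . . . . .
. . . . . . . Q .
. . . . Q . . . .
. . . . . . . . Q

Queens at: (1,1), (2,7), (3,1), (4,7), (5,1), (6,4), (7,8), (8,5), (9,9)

6

Same column: (1,1)–(3,1) (column 1); (1,1)–(5,1) (column 1); (2,7)–(4,7) (column 7); (3,1)–(5,1) (column 1).
Same diagonal: (1,1)–(9,9) (|1−9| = |1−9| = 8); (3,1)–(6,4) (|3−6| = |1−4| = 3).
Total attacking pairs: 6.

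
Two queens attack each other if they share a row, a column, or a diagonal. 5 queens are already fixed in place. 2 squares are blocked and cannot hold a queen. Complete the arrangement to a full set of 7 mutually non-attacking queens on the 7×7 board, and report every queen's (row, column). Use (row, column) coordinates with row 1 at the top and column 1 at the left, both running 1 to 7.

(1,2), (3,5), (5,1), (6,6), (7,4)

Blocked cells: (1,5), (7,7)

(1,2) (2,7) (3,5) (4,3) (5,1) (6,6) (7,4)

Row 2: attacked by (1,2)→{1,2,3}; (3,5)→{4,5,6}; (5,1)→{1,4}; (6,6)→{2,6}; (7,4)→{4}. Safe: 7. Place at column 7.
Row 4: attacked by (1,2)→{2,5}; (2,7)→{5,7}; (3,5)→{4,5,6}; (5,1)→{1,2}; (6,6)→{4,6}; (7,4)→{1,4,7}. Safe: 3. Place at column 3.
Columns [2, 7, 5, 3, 1, 6, 4], r−c [-1, -5, -2, 1, 4, 0, 3], r+c [3, 9, 8, 7, 6, 12, 11] are all distinct, so no two queens attack.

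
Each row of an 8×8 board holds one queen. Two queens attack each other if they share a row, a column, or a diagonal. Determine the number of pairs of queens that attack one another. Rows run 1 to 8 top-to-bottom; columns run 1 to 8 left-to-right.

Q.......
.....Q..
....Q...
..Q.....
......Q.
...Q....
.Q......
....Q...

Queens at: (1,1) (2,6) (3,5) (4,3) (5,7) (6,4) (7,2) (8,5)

3

Same column: (3,5)–(8,5) (column 5).
Same diagonal: (2,6)–(3,5) (|2−3| = |6−5| = 1); (3,5)–(5,7) (|3−5| = |5−7| = 2).
Total attacking pairs: 3.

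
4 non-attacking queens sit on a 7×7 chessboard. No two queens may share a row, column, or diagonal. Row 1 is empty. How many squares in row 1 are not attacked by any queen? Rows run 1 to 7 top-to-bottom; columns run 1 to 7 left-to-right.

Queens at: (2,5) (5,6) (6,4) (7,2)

(2,5) attacks row 1 at column 5 and diagonals 4, 6.
(5,6) attacks row 1 at column 6 and diagonals 2.
(6,4) attacks row 1 at column 4.
(7,2) attacks row 1 at column 2.
Attacked columns: {2, 4, 5, 6}. Safe: {1, 3, 7}.

3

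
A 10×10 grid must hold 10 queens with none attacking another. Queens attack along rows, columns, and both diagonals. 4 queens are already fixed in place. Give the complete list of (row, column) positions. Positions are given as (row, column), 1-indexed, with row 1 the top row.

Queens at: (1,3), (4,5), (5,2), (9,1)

(1,3) (2,6) (3,10) (4,5) (5,2) (6,9) (7,7) (8,4) (9,1) (10,8)

Row 2: attacked by (1,3)→{2,3,4}; (4,5)→{3,5,7}; (5,2)→{2,5}; (9,1)→{1,8}. Safe: 6, 9, 10. Place at column 6.
Row 3: attacked by (1,3)→{1,3,5}; (2,6)→{5,6,7}; (4,5)→{4,5,6}; (5,2)→{2,4}; (9,1)→{1,7}. Safe: 8, 9, 10. Place at column 10.
Row 6: attacked by (1,3)→{3,8}; (2,6)→{2,6,10}; (3,10)→{7,10}; (4,5)→{3,5,7}; (5,2)→{1,2,3}; (9,1)→{1,4}. Safe: 9. Place at column 9.
Row 7: attacked by (1,3)→{3,9}; (2,6)→{1,6}; (3,10)→{6,10}; (4,5)→{2,5,8}; (5,2)→{2,4}; (6,9)→{8,9,10}; (9,1)→{1,3}. Safe: 7. Place at column 7.
Row 8: attacked by (1,3)→{3,10}; (2,6)→{6}; (3,10)→{5,10}; (4,5)→{1,5,9}; (5,2)→{2,5}; (6,9)→{7,9}; (7,7)→{6,7,8}; (9,1)→{1,2}. Safe: 4. Place at column 4.
Row 10: attacked by (1,3)→{3}; (2,6)→{6}; (3,10)→{3,10}; (4,5)→{5}; (5,2)→{2,7}; (6,9)→{5,9}; (7,7)→{4,7,10}; (8,4)→{2,4,6}; (9,1)→{1,2}. Safe: 8. Place at column 8.
Columns [3, 6, 10, 5, 2, 9, 7, 4, 1, 8], r−c [-2, -4, -7, -1, 3, -3, 0, 4, 8, 2], r+c [4, 8, 13, 9, 7, 15, 14, 12, 10, 18] are all distinct, so no two queens attack.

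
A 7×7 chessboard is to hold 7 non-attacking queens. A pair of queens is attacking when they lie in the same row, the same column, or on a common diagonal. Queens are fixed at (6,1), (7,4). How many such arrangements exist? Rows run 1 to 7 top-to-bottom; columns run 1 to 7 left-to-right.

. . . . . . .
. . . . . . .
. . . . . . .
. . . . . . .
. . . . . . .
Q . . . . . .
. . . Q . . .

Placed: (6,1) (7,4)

2

Branch on row 1: col 2 → 0; col 3 → 0; col 5 → 1; col 7 → 1.
Sum: 0 + 0 + 1 + 1 = 2.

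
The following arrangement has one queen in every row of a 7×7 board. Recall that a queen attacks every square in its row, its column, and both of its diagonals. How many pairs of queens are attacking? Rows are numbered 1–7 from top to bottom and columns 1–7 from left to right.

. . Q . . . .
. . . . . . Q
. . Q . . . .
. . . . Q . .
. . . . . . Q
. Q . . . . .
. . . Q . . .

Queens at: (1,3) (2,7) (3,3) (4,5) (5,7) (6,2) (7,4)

4

Same column: (1,3)–(3,3) (column 3); (2,7)–(5,7) (column 7).
Same diagonal: (1,3)–(5,7) (|1−5| = |3−7| = 4); (2,7)–(4,5) (|2−4| = |7−5| = 2).
Total attacking pairs: 4.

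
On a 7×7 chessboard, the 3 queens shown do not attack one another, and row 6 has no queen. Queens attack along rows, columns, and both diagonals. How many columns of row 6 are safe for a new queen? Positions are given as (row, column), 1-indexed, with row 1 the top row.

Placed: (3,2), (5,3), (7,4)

(3,2) attacks row 6 at column 2 and diagonals 5.
(5,3) attacks row 6 at column 3 and diagonals 2, 4.
(7,4) attacks row 6 at column 4 and diagonals 3, 5.
Attacked columns: {2, 3, 4, 5}. Safe: {1, 6, 7}.

3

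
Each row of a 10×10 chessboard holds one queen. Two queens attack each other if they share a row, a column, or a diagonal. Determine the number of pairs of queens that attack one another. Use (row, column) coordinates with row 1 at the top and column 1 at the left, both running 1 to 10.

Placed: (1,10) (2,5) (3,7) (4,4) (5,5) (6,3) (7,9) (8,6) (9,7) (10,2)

6

Same column: (2,5)–(5,5) (column 5); (3,7)–(9,7) (column 7).
Same diagonal: (3,7)–(5,5) (|3−5| = |7−5| = 2); (4,4)–(5,5) (|4−5| = |4−5| = 1); (7,9)–(9,7) (|7−9| = |9−7| = 2); (8,6)–(9,7) (|8−9| = |6−7| = 1).
Total attacking pairs: 6.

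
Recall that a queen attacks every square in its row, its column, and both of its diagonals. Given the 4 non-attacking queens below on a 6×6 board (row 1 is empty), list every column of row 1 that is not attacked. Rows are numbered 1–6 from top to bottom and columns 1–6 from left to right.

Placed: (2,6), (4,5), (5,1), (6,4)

columns 3

(2,6) attacks row 1 at column 6 and diagonals 5.
(4,5) attacks row 1 at column 5 and diagonals 2.
(5,1) attacks row 1 at column 1 and diagonals 5.
(6,4) attacks row 1 at column 4.
Attacked columns: {1, 2, 4, 5, 6}. Safe: {3}.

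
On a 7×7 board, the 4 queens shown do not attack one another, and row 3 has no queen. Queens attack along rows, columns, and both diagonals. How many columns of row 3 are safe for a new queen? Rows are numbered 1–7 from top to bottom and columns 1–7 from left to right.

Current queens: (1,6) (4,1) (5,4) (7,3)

1

(1,6) attacks row 3 at column 6 and diagonals 4.
(4,1) attacks row 3 at column 1 and diagonals 2.
(5,4) attacks row 3 at column 4 and diagonals 2, 6.
(7,3) attacks row 3 at column 3 and diagonals 7.
Attacked columns: {1, 2, 3, 4, 6, 7}. Safe: {5}.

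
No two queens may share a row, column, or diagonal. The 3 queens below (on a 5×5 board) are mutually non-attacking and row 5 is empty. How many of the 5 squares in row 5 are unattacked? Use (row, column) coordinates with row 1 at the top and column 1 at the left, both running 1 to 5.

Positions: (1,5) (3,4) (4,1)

(1,5) attacks row 5 at column 5 and diagonals 1.
(3,4) attacks row 5 at column 4 and diagonals 2.
(4,1) attacks row 5 at column 1 and diagonals 2.
Attacked columns: {1, 2, 4, 5}. Safe: {3}.

1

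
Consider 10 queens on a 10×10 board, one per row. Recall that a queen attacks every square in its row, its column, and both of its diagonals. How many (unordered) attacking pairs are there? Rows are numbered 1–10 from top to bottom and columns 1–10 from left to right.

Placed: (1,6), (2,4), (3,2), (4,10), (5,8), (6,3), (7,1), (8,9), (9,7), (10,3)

2

Same column: (6,3)–(10,3) (column 3).
Same diagonal: (5,8)–(10,3) (|5−10| = |8−3| = 5).
Total attacking pairs: 2.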